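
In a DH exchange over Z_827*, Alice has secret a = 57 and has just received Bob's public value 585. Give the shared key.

582

Shared key K = 585^57 mod 827.
585^1 ≡ 585 (mod 827)
585^2 = (585^1)^2 ≡ 585^2 = 342225 ≡ 674 (mod 827)
585^4 = (585^2)^2 ≡ 674^2 = 454276 ≡ 253 (mod 827)
585^8 = (585^4)^2 ≡ 253^2 = 64009 ≡ 330 (mod 827)
585^16 = (585^8)^2 ≡ 330^2 = 108900 ≡ 563 (mod 827)
585^32 = (585^16)^2 ≡ 563^2 = 316969 ≡ 228 (mod 827)
585^57 = 585^32 · 585^16 · 585^8 · 585^1 ≡ 228 · 563 · 330 · 585 ≡ 582 (mod 827).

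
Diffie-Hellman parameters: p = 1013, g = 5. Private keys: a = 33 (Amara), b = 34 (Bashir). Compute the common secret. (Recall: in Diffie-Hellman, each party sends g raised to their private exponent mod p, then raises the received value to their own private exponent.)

Bashir sends B = g^b mod p = 5^34 mod 1013.
5^1 ≡ 5 (mod 1013)
5^2 = (5^1)^2 ≡ 5^2 = 25 ≡ 25 (mod 1013)
5^4 = (5^2)^2 ≡ 25^2 = 625 ≡ 625 (mod 1013)
5^8 = (5^4)^2 ≡ 625^2 = 390625 ≡ 620 (mod 1013)
5^16 = (5^8)^2 ≡ 620^2 = 384400 ≡ 473 (mod 1013)
5^32 = (5^16)^2 ≡ 473^2 = 223729 ≡ 869 (mod 1013)
5^34 = 5^32 · 5^2 ≡ 869 · 25 ≡ 452 (mod 1013).
So B = 452. Amara then computes K = B^a mod p = 452^33 mod 1013.
452^1 ≡ 452 (mod 1013)
452^2 = (452^1)^2 ≡ 452^2 = 204304 ≡ 691 (mod 1013)
452^4 = (452^2)^2 ≡ 691^2 = 477481 ≡ 358 (mod 1013)
452^8 = (452^4)^2 ≡ 358^2 = 128164 ≡ 526 (mod 1013)
452^16 = (452^8)^2 ≡ 526^2 = 276676 ≡ 127 (mod 1013)
452^32 = (452^16)^2 ≡ 127^2 = 16129 ≡ 934 (mod 1013)
452^33 = 452^32 · 452^1 ≡ 934 · 452 ≡ 760 (mod 1013).

760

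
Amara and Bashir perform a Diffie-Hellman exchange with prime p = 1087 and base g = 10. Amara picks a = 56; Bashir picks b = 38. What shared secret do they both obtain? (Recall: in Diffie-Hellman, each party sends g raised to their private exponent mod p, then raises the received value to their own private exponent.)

872

Amara sends A = g^a mod p = 10^56 mod 1087.
10^1 ≡ 10 (mod 1087)
10^2 = (10^1)^2 ≡ 10^2 = 100 ≡ 100 (mod 1087)
10^4 = (10^2)^2 ≡ 100^2 = 10000 ≡ 217 (mod 1087)
10^8 = (10^4)^2 ≡ 217^2 = 47089 ≡ 348 (mod 1087)
10^16 = (10^8)^2 ≡ 348^2 = 121104 ≡ 447 (mod 1087)
10^32 = (10^16)^2 ≡ 447^2 = 199809 ≡ 888 (mod 1087)
10^56 = 10^32 · 10^16 · 10^8 ≡ 888 · 447 · 348 ≡ 1029 (mod 1087).
So A = 1029. Bashir then computes K = A^b mod p = 1029^38 mod 1087.
1029^1 ≡ 1029 (mod 1087)
1029^2 = (1029^1)^2 ≡ 1029^2 = 1058841 ≡ 103 (mod 1087)
1029^4 = (1029^2)^2 ≡ 103^2 = 10609 ≡ 826 (mod 1087)
1029^8 = (1029^4)^2 ≡ 826^2 = 682276 ≡ 727 (mod 1087)
1029^16 = (1029^8)^2 ≡ 727^2 = 528529 ≡ 247 (mod 1087)
1029^32 = (1029^16)^2 ≡ 247^2 = 61009 ≡ 137 (mod 1087)
1029^38 = 1029^32 · 1029^4 · 1029^2 ≡ 137 · 826 · 103 ≡ 872 (mod 1087).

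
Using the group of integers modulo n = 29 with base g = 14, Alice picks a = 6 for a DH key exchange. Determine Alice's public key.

Public value = 14^6 (mod 29).
14^1 ≡ 14 (mod 29)
14^2 = (14^1)^2 ≡ 14^2 = 196 ≡ 22 (mod 29)
14^4 = (14^2)^2 ≡ 22^2 = 484 ≡ 20 (mod 29)
14^6 = 14^4 · 14^2 ≡ 20 · 22 ≡ 5 (mod 29).

5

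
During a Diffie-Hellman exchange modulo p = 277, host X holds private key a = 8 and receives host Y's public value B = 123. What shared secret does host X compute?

237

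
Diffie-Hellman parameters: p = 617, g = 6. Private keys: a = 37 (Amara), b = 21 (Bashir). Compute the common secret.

Bashir sends B = g^b mod p = 6^21 mod 617.
6^1 ≡ 6 (mod 617)
6^2 = (6^1)^2 ≡ 6^2 = 36 ≡ 36 (mod 617)
6^4 = (6^2)^2 ≡ 36^2 = 1296 ≡ 62 (mod 617)
6^8 = (6^4)^2 ≡ 62^2 = 3844 ≡ 142 (mod 617)
6^16 = (6^8)^2 ≡ 142^2 = 20164 ≡ 420 (mod 617)
6^21 = 6^16 · 6^4 · 6^1 ≡ 420 · 62 · 6 ≡ 139 (mod 617).
So B = 139. Amara then computes K = B^a mod p = 139^37 mod 617.
139^1 ≡ 139 (mod 617)
139^2 = (139^1)^2 ≡ 139^2 = 19321 ≡ 194 (mod 617)
139^4 = (139^2)^2 ≡ 194^2 = 37636 ≡ 616 (mod 617)
139^8 = (139^4)^2 ≡ 616^2 = 379456 ≡ 1 (mod 617)
139^16 = (139^8)^2 ≡ 1^2 = 1 ≡ 1 (mod 617)
139^32 = (139^16)^2 ≡ 1^2 = 1 ≡ 1 (mod 617)
139^37 = 139^32 · 139^4 · 139^1 ≡ 1 · 616 · 139 ≡ 478 (mod 617).

478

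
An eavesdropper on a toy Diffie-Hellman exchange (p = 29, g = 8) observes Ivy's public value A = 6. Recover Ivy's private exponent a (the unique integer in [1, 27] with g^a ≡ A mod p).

Try successive powers of 8 modulo 29:
8^1 ≡ 8
8^2 ≡ 6
Found: a = 2.

2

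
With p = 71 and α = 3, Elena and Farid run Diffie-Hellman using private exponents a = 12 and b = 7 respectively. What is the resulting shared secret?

54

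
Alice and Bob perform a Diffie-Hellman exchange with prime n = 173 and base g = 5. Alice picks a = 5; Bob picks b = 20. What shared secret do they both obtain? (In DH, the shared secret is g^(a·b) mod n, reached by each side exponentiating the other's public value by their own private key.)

Alice sends A = g^a mod n = 5^5 mod 173.
5^1 ≡ 5 (mod 173)
5^2 = (5^1)^2 ≡ 5^2 = 25 ≡ 25 (mod 173)
5^4 = (5^2)^2 ≡ 25^2 = 625 ≡ 106 (mod 173)
5^5 = 5^4 · 5^1 ≡ 106 · 5 ≡ 11 (mod 173).
So A = 11. Bob then computes K = A^b mod n = 11^20 mod 173.
11^1 ≡ 11 (mod 173)
11^2 = (11^1)^2 ≡ 11^2 = 121 ≡ 121 (mod 173)
11^4 = (11^2)^2 ≡ 121^2 = 14641 ≡ 109 (mod 173)
11^8 = (11^4)^2 ≡ 109^2 = 11881 ≡ 117 (mod 173)
11^16 = (11^8)^2 ≡ 117^2 = 13689 ≡ 22 (mod 173)
11^20 = 11^16 · 11^4 ≡ 22 · 109 ≡ 149 (mod 173).

149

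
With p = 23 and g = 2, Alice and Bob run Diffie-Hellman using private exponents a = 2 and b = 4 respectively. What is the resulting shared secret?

3

Bob sends B = g^b mod p = 2^4 mod 23.
2^1 ≡ 2 (mod 23)
2^2 = (2^1)^2 ≡ 2^2 = 4 ≡ 4 (mod 23)
2^4 = (2^2)^2 ≡ 4^2 = 16 ≡ 16 (mod 23)
So B = 16. Alice then computes K = B^a mod p = 16^2 mod 23.
16^1 ≡ 16 (mod 23)
16^2 = (16^1)^2 ≡ 16^2 = 256 ≡ 3 (mod 23)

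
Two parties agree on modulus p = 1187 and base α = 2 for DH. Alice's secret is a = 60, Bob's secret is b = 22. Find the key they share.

Bob sends B = α^b mod p = 2^22 mod 1187.
2^1 ≡ 2 (mod 1187)
2^2 = (2^1)^2 ≡ 2^2 = 4 ≡ 4 (mod 1187)
2^4 = (2^2)^2 ≡ 4^2 = 16 ≡ 16 (mod 1187)
2^8 = (2^4)^2 ≡ 16^2 = 256 ≡ 256 (mod 1187)
2^16 = (2^8)^2 ≡ 256^2 = 65536 ≡ 251 (mod 1187)
2^22 = 2^16 · 2^4 · 2^2 ≡ 251 · 16 · 4 ≡ 633 (mod 1187).
So B = 633. Alice then computes K = B^a mod p = 633^60 mod 1187.
633^1 ≡ 633 (mod 1187)
633^2 = (633^1)^2 ≡ 633^2 = 400689 ≡ 670 (mod 1187)
633^4 = (633^2)^2 ≡ 670^2 = 448900 ≡ 214 (mod 1187)
633^8 = (633^4)^2 ≡ 214^2 = 45796 ≡ 690 (mod 1187)
633^16 = (633^8)^2 ≡ 690^2 = 476100 ≡ 113 (mod 1187)
633^32 = (633^16)^2 ≡ 113^2 = 12769 ≡ 899 (mod 1187)
633^60 = 633^32 · 633^16 · 633^8 · 633^4 ≡ 899 · 113 · 690 · 214 ≡ 199 (mod 1187).

199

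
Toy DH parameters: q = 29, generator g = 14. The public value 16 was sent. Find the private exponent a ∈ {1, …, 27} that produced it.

Try successive powers of 14 modulo 29:
14^1 ≡ 14
14^2 ≡ 22
14^3 ≡ 18
14^4 ≡ 20
14^5 ≡ 19
14^6 ≡ 5
14^7 ≡ 12
14^8 ≡ 23
14^9 ≡ 3
14^10 ≡ 13
14^11 ≡ 8
14^12 ≡ 25
14^13 ≡ 2
14^14 ≡ 28
14^15 ≡ 15
14^16 ≡ 7
14^17 ≡ 11
14^18 ≡ 9
14^19 ≡ 10
14^20 ≡ 24
14^21 ≡ 17
14^22 ≡ 6
14^23 ≡ 26
14^24 ≡ 16
Found: a = 24.

24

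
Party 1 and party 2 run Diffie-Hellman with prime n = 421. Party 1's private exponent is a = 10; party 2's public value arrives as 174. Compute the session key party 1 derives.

Shared key K = 174^10 mod 421.
174^1 ≡ 174 (mod 421)
174^2 = (174^1)^2 ≡ 174^2 = 30276 ≡ 385 (mod 421)
174^4 = (174^2)^2 ≡ 385^2 = 148225 ≡ 33 (mod 421)
174^8 = (174^4)^2 ≡ 33^2 = 1089 ≡ 247 (mod 421)
174^10 = 174^8 · 174^2 ≡ 247 · 385 ≡ 370 (mod 421).

370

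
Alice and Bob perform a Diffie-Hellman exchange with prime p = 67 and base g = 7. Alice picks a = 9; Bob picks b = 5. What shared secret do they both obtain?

Bob sends B = g^b mod p = 7^5 mod 67.
7^1 ≡ 7 (mod 67)
7^2 = (7^1)^2 ≡ 7^2 = 49 ≡ 49 (mod 67)
7^4 = (7^2)^2 ≡ 49^2 = 2401 ≡ 56 (mod 67)
7^5 = 7^4 · 7^1 ≡ 56 · 7 ≡ 57 (mod 67).
So B = 57. Alice then computes K = B^a mod p = 57^9 mod 67.
57^1 ≡ 57 (mod 67)
57^2 = (57^1)^2 ≡ 57^2 = 3249 ≡ 33 (mod 67)
57^4 = (57^2)^2 ≡ 33^2 = 1089 ≡ 17 (mod 67)
57^8 = (57^4)^2 ≡ 17^2 = 289 ≡ 21 (mod 67)
57^9 = 57^8 · 57^1 ≡ 21 · 57 ≡ 58 (mod 67).

58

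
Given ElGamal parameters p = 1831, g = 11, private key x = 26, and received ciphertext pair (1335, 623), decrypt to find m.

1195

Shared mask s = c₁^x mod p = 1335^26 mod 1831.
1335^1 ≡ 1335 (mod 1831)
1335^2 = (1335^1)^2 ≡ 1335^2 = 1782225 ≡ 662 (mod 1831)
1335^4 = (1335^2)^2 ≡ 662^2 = 438244 ≡ 635 (mod 1831)
1335^8 = (1335^4)^2 ≡ 635^2 = 403225 ≡ 405 (mod 1831)
1335^16 = (1335^8)^2 ≡ 405^2 = 164025 ≡ 1066 (mod 1831)
1335^26 = 1335^16 · 1335^8 · 1335^2 ≡ 1066 · 405 · 662 ≡ 808 (mod 1831).
So s = 808; s⁻¹ ≡ 528 (mod 1831).
m = c₂ · s⁻¹ mod 1831 = 623 · 528 mod 1831 = 1195.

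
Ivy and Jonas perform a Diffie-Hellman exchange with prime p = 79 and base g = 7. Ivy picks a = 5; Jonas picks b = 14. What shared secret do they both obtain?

73

Jonas sends B = g^b mod p = 7^14 mod 79.
7^1 ≡ 7 (mod 79)
7^2 = (7^1)^2 ≡ 7^2 = 49 ≡ 49 (mod 79)
7^4 = (7^2)^2 ≡ 49^2 = 2401 ≡ 31 (mod 79)
7^8 = (7^4)^2 ≡ 31^2 = 961 ≡ 13 (mod 79)
7^14 = 7^8 · 7^4 · 7^2 ≡ 13 · 31 · 49 ≡ 76 (mod 79).
So B = 76. Ivy then computes K = B^a mod p = 76^5 mod 79.
76^1 ≡ 76 (mod 79)
76^2 = (76^1)^2 ≡ 76^2 = 5776 ≡ 9 (mod 79)
76^4 = (76^2)^2 ≡ 9^2 = 81 ≡ 2 (mod 79)
76^5 = 76^4 · 76^1 ≡ 2 · 76 ≡ 73 (mod 79).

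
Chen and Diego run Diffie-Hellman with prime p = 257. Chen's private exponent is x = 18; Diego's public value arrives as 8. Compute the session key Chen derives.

Shared key K = 8^18 mod 257.
8^1 ≡ 8 (mod 257)
8^2 = (8^1)^2 ≡ 8^2 = 64 ≡ 64 (mod 257)
8^4 = (8^2)^2 ≡ 64^2 = 4096 ≡ 241 (mod 257)
8^8 = (8^4)^2 ≡ 241^2 = 58081 ≡ 256 (mod 257)
8^16 = (8^8)^2 ≡ 256^2 = 65536 ≡ 1 (mod 257)
8^18 = 8^16 · 8^2 ≡ 1 · 64 ≡ 64 (mod 257).

64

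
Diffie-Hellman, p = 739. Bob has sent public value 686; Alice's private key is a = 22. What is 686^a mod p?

Shared key K = 686^22 mod 739.
686^1 ≡ 686 (mod 739)
686^2 = (686^1)^2 ≡ 686^2 = 470596 ≡ 592 (mod 739)
686^4 = (686^2)^2 ≡ 592^2 = 350464 ≡ 178 (mod 739)
686^8 = (686^4)^2 ≡ 178^2 = 31684 ≡ 646 (mod 739)
686^16 = (686^8)^2 ≡ 646^2 = 417316 ≡ 520 (mod 739)
686^22 = 686^16 · 686^4 · 686^2 ≡ 520 · 178 · 592 ≡ 148 (mod 739).

148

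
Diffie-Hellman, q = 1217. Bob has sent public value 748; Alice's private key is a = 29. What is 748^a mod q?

Shared key K = 748^29 mod 1217.
748^1 ≡ 748 (mod 1217)
748^2 = (748^1)^2 ≡ 748^2 = 559504 ≡ 901 (mod 1217)
748^4 = (748^2)^2 ≡ 901^2 = 811801 ≡ 62 (mod 1217)
748^8 = (748^4)^2 ≡ 62^2 = 3844 ≡ 193 (mod 1217)
748^16 = (748^8)^2 ≡ 193^2 = 37249 ≡ 739 (mod 1217)
748^29 = 748^16 · 748^8 · 748^4 · 748^1 ≡ 739 · 193 · 62 · 748 ≡ 515 (mod 1217).

515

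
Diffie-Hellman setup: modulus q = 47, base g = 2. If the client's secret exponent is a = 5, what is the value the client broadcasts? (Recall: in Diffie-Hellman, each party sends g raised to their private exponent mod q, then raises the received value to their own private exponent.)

32

Public value = 2^5 mod 47.
2^1 ≡ 2 (mod 47)
2^2 = (2^1)^2 ≡ 2^2 = 4 ≡ 4 (mod 47)
2^4 = (2^2)^2 ≡ 4^2 = 16 ≡ 16 (mod 47)
2^5 = 2^4 · 2^1 ≡ 16 · 2 ≡ 32 (mod 47).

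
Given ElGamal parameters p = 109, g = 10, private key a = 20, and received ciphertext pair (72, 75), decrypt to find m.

9

Shared mask s = c₁^a mod p = 72^20 mod 109.
72^1 ≡ 72 (mod 109)
72^2 = (72^1)^2 ≡ 72^2 = 5184 ≡ 61 (mod 109)
72^4 = (72^2)^2 ≡ 61^2 = 3721 ≡ 15 (mod 109)
72^8 = (72^4)^2 ≡ 15^2 = 225 ≡ 7 (mod 109)
72^16 = (72^8)^2 ≡ 7^2 = 49 ≡ 49 (mod 109)
72^20 = 72^16 · 72^4 ≡ 49 · 15 ≡ 81 (mod 109).
So s = 81; s⁻¹ ≡ 35 (mod 109).
m = c₂ · s⁻¹ mod 109 = 75 · 35 mod 109 = 9.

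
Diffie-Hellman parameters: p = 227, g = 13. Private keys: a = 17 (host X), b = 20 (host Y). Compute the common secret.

Host Y sends B = g^b mod p = 13^20 mod 227.
13^1 ≡ 13 (mod 227)
13^2 = (13^1)^2 ≡ 13^2 = 169 ≡ 169 (mod 227)
13^4 = (13^2)^2 ≡ 169^2 = 28561 ≡ 186 (mod 227)
13^8 = (13^4)^2 ≡ 186^2 = 34596 ≡ 92 (mod 227)
13^16 = (13^8)^2 ≡ 92^2 = 8464 ≡ 65 (mod 227)
13^20 = 13^16 · 13^4 ≡ 65 · 186 ≡ 59 (mod 227).
So B = 59. Host X then computes K = B^a mod p = 59^17 mod 227.
59^1 ≡ 59 (mod 227)
59^2 = (59^1)^2 ≡ 59^2 = 3481 ≡ 76 (mod 227)
59^4 = (59^2)^2 ≡ 76^2 = 5776 ≡ 101 (mod 227)
59^8 = (59^4)^2 ≡ 101^2 = 10201 ≡ 213 (mod 227)
59^16 = (59^8)^2 ≡ 213^2 = 45369 ≡ 196 (mod 227)
59^17 = 59^16 · 59^1 ≡ 196 · 59 ≡ 214 (mod 227).

214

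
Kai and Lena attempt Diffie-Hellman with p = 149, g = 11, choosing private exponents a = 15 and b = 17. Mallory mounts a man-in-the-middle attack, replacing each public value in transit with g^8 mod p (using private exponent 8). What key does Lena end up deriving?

Lena receives Mallory's public value M = 11^8 mod 149 instead of the honest one.
11^1 ≡ 11 (mod 149)
11^2 = (11^1)^2 ≡ 11^2 = 121 ≡ 121 (mod 149)
11^4 = (11^2)^2 ≡ 121^2 = 14641 ≡ 39 (mod 149)
11^8 = (11^4)^2 ≡ 39^2 = 1521 ≡ 31 (mod 149)
So M = 31. Lena computes K = M^17 mod 149.
31^1 ≡ 31 (mod 149)
31^2 = (31^1)^2 ≡ 31^2 = 961 ≡ 67 (mod 149)
31^4 = (31^2)^2 ≡ 67^2 = 4489 ≡ 19 (mod 149)
31^8 = (31^4)^2 ≡ 19^2 = 361 ≡ 63 (mod 149)
31^16 = (31^8)^2 ≡ 63^2 = 3969 ≡ 95 (mod 149)
31^17 = 31^16 · 31^1 ≡ 95 · 31 ≡ 114 (mod 149).

114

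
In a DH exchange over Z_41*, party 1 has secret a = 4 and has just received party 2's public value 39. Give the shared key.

16

Shared key K = 39^4 mod 41.
39^1 ≡ 39 (mod 41)
39^2 = (39^1)^2 ≡ 39^2 = 1521 ≡ 4 (mod 41)
39^4 = (39^2)^2 ≡ 4^2 = 16 ≡ 16 (mod 41)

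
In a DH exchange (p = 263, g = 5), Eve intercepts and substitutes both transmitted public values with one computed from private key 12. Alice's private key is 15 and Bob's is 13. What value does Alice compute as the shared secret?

52

Alice receives Eve's public value M = 5^12 mod 263 instead of the honest one.
5^1 ≡ 5 (mod 263)
5^2 = (5^1)^2 ≡ 5^2 = 25 ≡ 25 (mod 263)
5^4 = (5^2)^2 ≡ 25^2 = 625 ≡ 99 (mod 263)
5^8 = (5^4)^2 ≡ 99^2 = 9801 ≡ 70 (mod 263)
5^12 = 5^8 · 5^4 ≡ 70 · 99 ≡ 92 (mod 263).
So M = 92. Alice computes K = M^15 mod 263.
92^1 ≡ 92 (mod 263)
92^2 = (92^1)^2 ≡ 92^2 = 8464 ≡ 48 (mod 263)
92^4 = (92^2)^2 ≡ 48^2 = 2304 ≡ 200 (mod 263)
92^8 = (92^4)^2 ≡ 200^2 = 40000 ≡ 24 (mod 263)
92^15 = 92^8 · 92^4 · 92^2 · 92^1 ≡ 24 · 200 · 48 · 92 ≡ 52 (mod 263).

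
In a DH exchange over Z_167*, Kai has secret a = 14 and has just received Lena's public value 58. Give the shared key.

124

Shared key K = 58^14 mod 167.
58^1 ≡ 58 (mod 167)
58^2 = (58^1)^2 ≡ 58^2 = 3364 ≡ 24 (mod 167)
58^4 = (58^2)^2 ≡ 24^2 = 576 ≡ 75 (mod 167)
58^8 = (58^4)^2 ≡ 75^2 = 5625 ≡ 114 (mod 167)
58^14 = 58^8 · 58^4 · 58^2 ≡ 114 · 75 · 24 ≡ 124 (mod 167).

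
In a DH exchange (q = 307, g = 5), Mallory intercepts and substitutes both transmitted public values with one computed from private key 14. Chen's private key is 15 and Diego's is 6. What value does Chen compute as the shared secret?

Chen receives Mallory's public value M = 5^14 mod 307 instead of the honest one.
5^1 ≡ 5 (mod 307)
5^2 = (5^1)^2 ≡ 5^2 = 25 ≡ 25 (mod 307)
5^4 = (5^2)^2 ≡ 25^2 = 625 ≡ 11 (mod 307)
5^8 = (5^4)^2 ≡ 11^2 = 121 ≡ 121 (mod 307)
5^14 = 5^8 · 5^4 · 5^2 ≡ 121 · 11 · 25 ≡ 119 (mod 307).
So M = 119. Chen computes K = M^15 mod 307.
119^1 ≡ 119 (mod 307)
119^2 = (119^1)^2 ≡ 119^2 = 14161 ≡ 39 (mod 307)
119^4 = (119^2)^2 ≡ 39^2 = 1521 ≡ 293 (mod 307)
119^8 = (119^4)^2 ≡ 293^2 = 85849 ≡ 196 (mod 307)
119^15 = 119^8 · 119^4 · 119^2 · 119^1 ≡ 196 · 293 · 39 · 119 ≡ 70 (mod 307).

70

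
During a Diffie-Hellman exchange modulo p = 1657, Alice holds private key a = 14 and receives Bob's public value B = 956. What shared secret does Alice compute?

Shared key K = 956^14 mod 1657.
956^1 ≡ 956 (mod 1657)
956^2 = (956^1)^2 ≡ 956^2 = 913936 ≡ 929 (mod 1657)
956^4 = (956^2)^2 ≡ 929^2 = 863041 ≡ 1401 (mod 1657)
956^8 = (956^4)^2 ≡ 1401^2 = 1962801 ≡ 913 (mod 1657)
956^14 = 956^8 · 956^4 · 956^2 ≡ 913 · 1401 · 929 ≡ 1625 (mod 1657).

1625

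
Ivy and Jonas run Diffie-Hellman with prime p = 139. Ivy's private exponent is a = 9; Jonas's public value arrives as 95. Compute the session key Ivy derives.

Shared key K = 95^9 mod 139.
95^1 ≡ 95 (mod 139)
95^2 = (95^1)^2 ≡ 95^2 = 9025 ≡ 129 (mod 139)
95^4 = (95^2)^2 ≡ 129^2 = 16641 ≡ 100 (mod 139)
95^8 = (95^4)^2 ≡ 100^2 = 10000 ≡ 131 (mod 139)
95^9 = 95^8 · 95^1 ≡ 131 · 95 ≡ 74 (mod 139).

74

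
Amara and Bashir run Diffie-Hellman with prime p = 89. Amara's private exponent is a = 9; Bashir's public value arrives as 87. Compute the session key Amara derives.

22

Shared key K = 87^9 mod 89.
87^1 ≡ 87 (mod 89)
87^2 = (87^1)^2 ≡ 87^2 = 7569 ≡ 4 (mod 89)
87^4 = (87^2)^2 ≡ 4^2 = 16 ≡ 16 (mod 89)
87^8 = (87^4)^2 ≡ 16^2 = 256 ≡ 78 (mod 89)
87^9 = 87^8 · 87^1 ≡ 78 · 87 ≡ 22 (mod 89).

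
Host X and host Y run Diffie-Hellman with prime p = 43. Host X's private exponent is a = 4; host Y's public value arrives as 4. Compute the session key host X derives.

Shared key K = 4^4 mod 43.
4^1 ≡ 4 (mod 43)
4^2 = (4^1)^2 ≡ 4^2 = 16 ≡ 16 (mod 43)
4^4 = (4^2)^2 ≡ 16^2 = 256 ≡ 41 (mod 43)

41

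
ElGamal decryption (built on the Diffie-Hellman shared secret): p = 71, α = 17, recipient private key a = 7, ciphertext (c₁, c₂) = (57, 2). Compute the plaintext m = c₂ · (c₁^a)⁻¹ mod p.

Shared mask s = c₁^a mod p = 57^7 mod 71.
57^1 ≡ 57 (mod 71)
57^2 = (57^1)^2 ≡ 57^2 = 3249 ≡ 54 (mod 71)
57^4 = (57^2)^2 ≡ 54^2 = 2916 ≡ 5 (mod 71)
57^7 = 57^4 · 57^2 · 57^1 ≡ 5 · 54 · 57 ≡ 54 (mod 71).
So s = 54; s⁻¹ ≡ 25 (mod 71).
m = c₂ · s⁻¹ mod 71 = 2 · 25 mod 71 = 50.

50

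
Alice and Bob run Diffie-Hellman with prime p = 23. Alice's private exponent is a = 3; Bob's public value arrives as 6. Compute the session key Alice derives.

9

Shared key K = 6^3 mod 23.
6^1 ≡ 6 (mod 23)
6^2 = (6^1)^2 ≡ 6^2 = 36 ≡ 13 (mod 23)
6^3 = 6^2 · 6^1 ≡ 13 · 6 ≡ 9 (mod 23).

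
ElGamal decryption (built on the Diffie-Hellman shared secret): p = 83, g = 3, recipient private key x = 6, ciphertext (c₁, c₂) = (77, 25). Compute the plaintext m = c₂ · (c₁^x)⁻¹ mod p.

44

Shared mask s = c₁^x mod p = 77^6 mod 83.
77^1 ≡ 77 (mod 83)
77^2 = (77^1)^2 ≡ 77^2 = 5929 ≡ 36 (mod 83)
77^4 = (77^2)^2 ≡ 36^2 = 1296 ≡ 51 (mod 83)
77^6 = 77^4 · 77^2 ≡ 51 · 36 ≡ 10 (mod 83).
So s = 10; s⁻¹ ≡ 25 (mod 83).
m = c₂ · s⁻¹ mod 83 = 25 · 25 mod 83 = 44.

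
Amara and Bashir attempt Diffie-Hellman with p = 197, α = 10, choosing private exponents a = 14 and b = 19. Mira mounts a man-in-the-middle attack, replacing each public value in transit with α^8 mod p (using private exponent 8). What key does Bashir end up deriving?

Bashir receives Mira's public value M = 10^8 mod 197 instead of the honest one.
10^1 ≡ 10 (mod 197)
10^2 = (10^1)^2 ≡ 10^2 = 100 ≡ 100 (mod 197)
10^4 = (10^2)^2 ≡ 100^2 = 10000 ≡ 150 (mod 197)
10^8 = (10^4)^2 ≡ 150^2 = 22500 ≡ 42 (mod 197)
So M = 42. Bashir computes K = M^19 mod 197.
42^1 ≡ 42 (mod 197)
42^2 = (42^1)^2 ≡ 42^2 = 1764 ≡ 188 (mod 197)
42^4 = (42^2)^2 ≡ 188^2 = 35344 ≡ 81 (mod 197)
42^8 = (42^4)^2 ≡ 81^2 = 6561 ≡ 60 (mod 197)
42^16 = (42^8)^2 ≡ 60^2 = 3600 ≡ 54 (mod 197)
42^19 = 42^16 · 42^2 · 42^1 ≡ 54 · 188 · 42 ≡ 76 (mod 197).

76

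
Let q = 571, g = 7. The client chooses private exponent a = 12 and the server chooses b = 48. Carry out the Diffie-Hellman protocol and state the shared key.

23

The client sends A = g^a mod q = 7^12 mod 571.
7^1 ≡ 7 (mod 571)
7^2 = (7^1)^2 ≡ 7^2 = 49 ≡ 49 (mod 571)
7^4 = (7^2)^2 ≡ 49^2 = 2401 ≡ 117 (mod 571)
7^8 = (7^4)^2 ≡ 117^2 = 13689 ≡ 556 (mod 571)
7^12 = 7^8 · 7^4 ≡ 556 · 117 ≡ 529 (mod 571).
So A = 529. The server then computes K = A^b mod q = 529^48 mod 571.
529^1 ≡ 529 (mod 571)
529^2 = (529^1)^2 ≡ 529^2 = 279841 ≡ 51 (mod 571)
529^4 = (529^2)^2 ≡ 51^2 = 2601 ≡ 317 (mod 571)
529^8 = (529^4)^2 ≡ 317^2 = 100489 ≡ 564 (mod 571)
529^16 = (529^8)^2 ≡ 564^2 = 318096 ≡ 49 (mod 571)
529^32 = (529^16)^2 ≡ 49^2 = 2401 ≡ 117 (mod 571)
529^48 = 529^32 · 529^16 ≡ 117 · 49 ≡ 23 (mod 571).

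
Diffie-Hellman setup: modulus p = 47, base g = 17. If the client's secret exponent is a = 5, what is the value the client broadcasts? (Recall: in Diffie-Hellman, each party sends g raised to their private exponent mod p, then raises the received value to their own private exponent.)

Public value = 17^5 mod 47.
17^1 ≡ 17 (mod 47)
17^2 = (17^1)^2 ≡ 17^2 = 289 ≡ 7 (mod 47)
17^4 = (17^2)^2 ≡ 7^2 = 49 ≡ 2 (mod 47)
17^5 = 17^4 · 17^1 ≡ 2 · 17 ≡ 34 (mod 47).

34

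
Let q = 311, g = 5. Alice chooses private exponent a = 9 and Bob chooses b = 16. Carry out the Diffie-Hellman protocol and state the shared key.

196

Bob sends B = g^b mod q = 5^16 mod 311.
5^1 ≡ 5 (mod 311)
5^2 = (5^1)^2 ≡ 5^2 = 25 ≡ 25 (mod 311)
5^4 = (5^2)^2 ≡ 25^2 = 625 ≡ 3 (mod 311)
5^8 = (5^4)^2 ≡ 3^2 = 9 ≡ 9 (mod 311)
5^16 = (5^8)^2 ≡ 9^2 = 81 ≡ 81 (mod 311)
So B = 81. Alice then computes K = B^a mod q = 81^9 mod 311.
81^1 ≡ 81 (mod 311)
81^2 = (81^1)^2 ≡ 81^2 = 6561 ≡ 30 (mod 311)
81^4 = (81^2)^2 ≡ 30^2 = 900 ≡ 278 (mod 311)
81^8 = (81^4)^2 ≡ 278^2 = 77284 ≡ 156 (mod 311)
81^9 = 81^8 · 81^1 ≡ 156 · 81 ≡ 196 (mod 311).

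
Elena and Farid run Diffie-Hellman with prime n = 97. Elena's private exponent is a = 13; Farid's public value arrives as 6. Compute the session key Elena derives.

Shared key K = 6^13 mod 97.
6^1 ≡ 6 (mod 97)
6^2 = (6^1)^2 ≡ 6^2 = 36 ≡ 36 (mod 97)
6^4 = (6^2)^2 ≡ 36^2 = 1296 ≡ 35 (mod 97)
6^8 = (6^4)^2 ≡ 35^2 = 1225 ≡ 61 (mod 97)
6^13 = 6^8 · 6^4 · 6^1 ≡ 61 · 35 · 6 ≡ 6 (mod 97).

6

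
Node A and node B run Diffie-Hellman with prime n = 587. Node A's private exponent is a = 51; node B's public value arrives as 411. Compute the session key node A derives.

272

Shared key K = 411^51 mod 587.
411^1 ≡ 411 (mod 587)
411^2 = (411^1)^2 ≡ 411^2 = 168921 ≡ 452 (mod 587)
411^4 = (411^2)^2 ≡ 452^2 = 204304 ≡ 28 (mod 587)
411^8 = (411^4)^2 ≡ 28^2 = 784 ≡ 197 (mod 587)
411^16 = (411^8)^2 ≡ 197^2 = 38809 ≡ 67 (mod 587)
411^32 = (411^16)^2 ≡ 67^2 = 4489 ≡ 380 (mod 587)
411^51 = 411^32 · 411^16 · 411^2 · 411^1 ≡ 380 · 67 · 452 · 411 ≡ 272 (mod 587).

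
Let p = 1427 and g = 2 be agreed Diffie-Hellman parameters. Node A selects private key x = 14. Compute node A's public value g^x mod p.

687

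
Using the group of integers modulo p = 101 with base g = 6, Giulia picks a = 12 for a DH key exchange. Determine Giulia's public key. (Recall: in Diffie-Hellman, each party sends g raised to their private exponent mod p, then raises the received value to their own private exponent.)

Public value = 6^12 (mod 101).
6^1 ≡ 6 (mod 101)
6^2 = (6^1)^2 ≡ 6^2 = 36 ≡ 36 (mod 101)
6^4 = (6^2)^2 ≡ 36^2 = 1296 ≡ 84 (mod 101)
6^8 = (6^4)^2 ≡ 84^2 = 7056 ≡ 87 (mod 101)
6^12 = 6^8 · 6^4 ≡ 87 · 84 ≡ 36 (mod 101).

36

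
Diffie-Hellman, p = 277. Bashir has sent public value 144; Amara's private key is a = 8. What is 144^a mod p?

214

Shared key K = 144^8 mod 277.
144^1 ≡ 144 (mod 277)
144^2 = (144^1)^2 ≡ 144^2 = 20736 ≡ 238 (mod 277)
144^4 = (144^2)^2 ≡ 238^2 = 56644 ≡ 136 (mod 277)
144^8 = (144^4)^2 ≡ 136^2 = 18496 ≡ 214 (mod 277)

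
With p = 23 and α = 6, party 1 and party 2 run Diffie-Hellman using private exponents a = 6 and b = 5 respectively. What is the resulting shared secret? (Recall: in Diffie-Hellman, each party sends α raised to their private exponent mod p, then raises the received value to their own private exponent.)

18

Party 2 sends B = α^b mod p = 6^5 mod 23.
6^1 ≡ 6 (mod 23)
6^2 = (6^1)^2 ≡ 6^2 = 36 ≡ 13 (mod 23)
6^4 = (6^2)^2 ≡ 13^2 = 169 ≡ 8 (mod 23)
6^5 = 6^4 · 6^1 ≡ 8 · 6 ≡ 2 (mod 23).
So B = 2. Party 1 then computes K = B^a mod p = 2^6 mod 23.
2^1 ≡ 2 (mod 23)
2^2 = (2^1)^2 ≡ 2^2 = 4 ≡ 4 (mod 23)
2^4 = (2^2)^2 ≡ 4^2 = 16 ≡ 16 (mod 23)
2^6 = 2^4 · 2^2 ≡ 16 · 4 ≡ 18 (mod 23).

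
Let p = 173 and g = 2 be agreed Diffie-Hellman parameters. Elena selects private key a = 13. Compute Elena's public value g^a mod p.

61

Public value = 2^13 mod 173.
2^1 ≡ 2 (mod 173)
2^2 = (2^1)^2 ≡ 2^2 = 4 ≡ 4 (mod 173)
2^4 = (2^2)^2 ≡ 4^2 = 16 ≡ 16 (mod 173)
2^8 = (2^4)^2 ≡ 16^2 = 256 ≡ 83 (mod 173)
2^13 = 2^8 · 2^4 · 2^1 ≡ 83 · 16 · 2 ≡ 61 (mod 173).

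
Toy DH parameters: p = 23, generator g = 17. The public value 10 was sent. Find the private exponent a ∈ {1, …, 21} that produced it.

Try successive powers of 17 modulo 23:
17^1 ≡ 17
17^2 ≡ 13
17^3 ≡ 14
17^4 ≡ 8
17^5 ≡ 21
17^6 ≡ 12
17^7 ≡ 20
17^8 ≡ 18
17^9 ≡ 7
17^10 ≡ 4
17^11 ≡ 22
17^12 ≡ 6
17^13 ≡ 10
Found: a = 13.

13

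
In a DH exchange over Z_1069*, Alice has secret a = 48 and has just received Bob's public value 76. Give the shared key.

Shared key K = 76^48 mod 1069.
76^1 ≡ 76 (mod 1069)
76^2 = (76^1)^2 ≡ 76^2 = 5776 ≡ 431 (mod 1069)
76^4 = (76^2)^2 ≡ 431^2 = 185761 ≡ 824 (mod 1069)
76^8 = (76^4)^2 ≡ 824^2 = 678976 ≡ 161 (mod 1069)
76^16 = (76^8)^2 ≡ 161^2 = 25921 ≡ 265 (mod 1069)
76^32 = (76^16)^2 ≡ 265^2 = 70225 ≡ 740 (mod 1069)
76^48 = 76^32 · 76^16 ≡ 740 · 265 ≡ 473 (mod 1069).

473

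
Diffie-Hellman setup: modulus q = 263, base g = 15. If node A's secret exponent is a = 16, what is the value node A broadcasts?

Public value = 15^16 (mod 263).
15^1 ≡ 15 (mod 263)
15^2 = (15^1)^2 ≡ 15^2 = 225 ≡ 225 (mod 263)
15^4 = (15^2)^2 ≡ 225^2 = 50625 ≡ 129 (mod 263)
15^8 = (15^4)^2 ≡ 129^2 = 16641 ≡ 72 (mod 263)
15^16 = (15^8)^2 ≡ 72^2 = 5184 ≡ 187 (mod 263)

187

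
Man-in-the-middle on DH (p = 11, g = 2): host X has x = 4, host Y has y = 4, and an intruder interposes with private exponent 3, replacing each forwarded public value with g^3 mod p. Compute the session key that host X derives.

Host X receives an intruder's public value M = 2^3 mod 11 instead of the honest one.
2^1 ≡ 2 (mod 11)
2^2 = (2^1)^2 ≡ 2^2 = 4 ≡ 4 (mod 11)
2^3 = 2^2 · 2^1 ≡ 4 · 2 ≡ 8 (mod 11).
So M = 8. Host X computes K = M^4 mod 11.
8^1 ≡ 8 (mod 11)
8^2 = (8^1)^2 ≡ 8^2 = 64 ≡ 9 (mod 11)
8^4 = (8^2)^2 ≡ 9^2 = 81 ≡ 4 (mod 11)

4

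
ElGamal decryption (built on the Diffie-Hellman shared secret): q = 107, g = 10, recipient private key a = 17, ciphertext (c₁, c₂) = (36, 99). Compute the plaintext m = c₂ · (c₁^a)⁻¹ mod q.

76

Shared mask s = c₁^a mod q = 36^17 mod 107.
36^1 ≡ 36 (mod 107)
36^2 = (36^1)^2 ≡ 36^2 = 1296 ≡ 12 (mod 107)
36^4 = (36^2)^2 ≡ 12^2 = 144 ≡ 37 (mod 107)
36^8 = (36^4)^2 ≡ 37^2 = 1369 ≡ 85 (mod 107)
36^16 = (36^8)^2 ≡ 85^2 = 7225 ≡ 56 (mod 107)
36^17 = 36^16 · 36^1 ≡ 56 · 36 ≡ 90 (mod 107).
So s = 90; s⁻¹ ≡ 44 (mod 107).
m = c₂ · s⁻¹ mod 107 = 99 · 44 mod 107 = 76.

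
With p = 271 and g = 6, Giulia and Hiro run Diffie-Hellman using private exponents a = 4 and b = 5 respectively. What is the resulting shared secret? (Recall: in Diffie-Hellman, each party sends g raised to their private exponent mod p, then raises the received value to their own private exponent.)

259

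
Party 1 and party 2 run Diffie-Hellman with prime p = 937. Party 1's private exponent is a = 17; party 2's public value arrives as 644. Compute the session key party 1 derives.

215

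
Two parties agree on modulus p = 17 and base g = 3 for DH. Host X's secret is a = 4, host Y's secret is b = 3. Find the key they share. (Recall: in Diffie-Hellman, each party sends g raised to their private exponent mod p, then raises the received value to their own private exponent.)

4

Host Y sends B = g^b mod p = 3^3 mod 17.
3^1 ≡ 3 (mod 17)
3^2 = (3^1)^2 ≡ 3^2 = 9 ≡ 9 (mod 17)
3^3 = 3^2 · 3^1 ≡ 9 · 3 ≡ 10 (mod 17).
So B = 10. Host X then computes K = B^a mod p = 10^4 mod 17.
10^1 ≡ 10 (mod 17)
10^2 = (10^1)^2 ≡ 10^2 = 100 ≡ 15 (mod 17)
10^4 = (10^2)^2 ≡ 15^2 = 225 ≡ 4 (mod 17)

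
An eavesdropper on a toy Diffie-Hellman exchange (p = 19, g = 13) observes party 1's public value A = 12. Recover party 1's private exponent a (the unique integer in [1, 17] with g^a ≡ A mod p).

Try successive powers of 13 modulo 19:
13^1 ≡ 13
13^2 ≡ 17
13^3 ≡ 12
Found: a = 3.

3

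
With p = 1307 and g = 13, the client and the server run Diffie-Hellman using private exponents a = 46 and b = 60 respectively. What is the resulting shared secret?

525

The client sends A = g^a mod p = 13^46 mod 1307.
13^1 ≡ 13 (mod 1307)
13^2 = (13^1)^2 ≡ 13^2 = 169 ≡ 169 (mod 1307)
13^4 = (13^2)^2 ≡ 169^2 = 28561 ≡ 1114 (mod 1307)
13^8 = (13^4)^2 ≡ 1114^2 = 1240996 ≡ 653 (mod 1307)
13^16 = (13^8)^2 ≡ 653^2 = 426409 ≡ 327 (mod 1307)
13^32 = (13^16)^2 ≡ 327^2 = 106929 ≡ 1062 (mod 1307)
13^46 = 13^32 · 13^8 · 13^4 · 13^2 ≡ 1062 · 653 · 1114 · 169 ≡ 570 (mod 1307).
So A = 570. The server then computes K = A^b mod p = 570^60 mod 1307.
570^1 ≡ 570 (mod 1307)
570^2 = (570^1)^2 ≡ 570^2 = 324900 ≡ 764 (mod 1307)
570^4 = (570^2)^2 ≡ 764^2 = 583696 ≡ 774 (mod 1307)
570^8 = (570^4)^2 ≡ 774^2 = 599076 ≡ 470 (mod 1307)
570^16 = (570^8)^2 ≡ 470^2 = 220900 ≡ 17 (mod 1307)
570^32 = (570^16)^2 ≡ 17^2 = 289 ≡ 289 (mod 1307)
570^60 = 570^32 · 570^16 · 570^8 · 570^4 ≡ 289 · 17 · 470 · 774 ≡ 525 (mod 1307).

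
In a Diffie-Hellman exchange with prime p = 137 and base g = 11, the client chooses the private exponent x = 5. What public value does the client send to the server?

76

Public value = 11^5 (mod 137).
11^1 ≡ 11 (mod 137)
11^2 = (11^1)^2 ≡ 11^2 = 121 ≡ 121 (mod 137)
11^4 = (11^2)^2 ≡ 121^2 = 14641 ≡ 119 (mod 137)
11^5 = 11^4 · 11^1 ≡ 119 · 11 ≡ 76 (mod 137).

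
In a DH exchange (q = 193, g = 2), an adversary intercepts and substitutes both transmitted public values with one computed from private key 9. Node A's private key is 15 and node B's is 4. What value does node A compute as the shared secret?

121

Node A receives an adversary's public value M = 2^9 mod 193 instead of the honest one.
2^1 ≡ 2 (mod 193)
2^2 = (2^1)^2 ≡ 2^2 = 4 ≡ 4 (mod 193)
2^4 = (2^2)^2 ≡ 4^2 = 16 ≡ 16 (mod 193)
2^8 = (2^4)^2 ≡ 16^2 = 256 ≡ 63 (mod 193)
2^9 = 2^8 · 2^1 ≡ 63 · 2 ≡ 126 (mod 193).
So M = 126. Node A computes K = M^15 mod 193.
126^1 ≡ 126 (mod 193)
126^2 = (126^1)^2 ≡ 126^2 = 15876 ≡ 50 (mod 193)
126^4 = (126^2)^2 ≡ 50^2 = 2500 ≡ 184 (mod 193)
126^8 = (126^4)^2 ≡ 184^2 = 33856 ≡ 81 (mod 193)
126^15 = 126^8 · 126^4 · 126^2 · 126^1 ≡ 81 · 184 · 50 · 126 ≡ 121 (mod 193).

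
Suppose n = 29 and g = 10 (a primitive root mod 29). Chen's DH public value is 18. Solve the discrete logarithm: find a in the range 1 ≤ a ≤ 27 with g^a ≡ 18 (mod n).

9

Try successive powers of 10 modulo 29:
10^1 ≡ 10
10^2 ≡ 13
10^3 ≡ 14
10^4 ≡ 24
10^5 ≡ 8
10^6 ≡ 22
10^7 ≡ 17
10^8 ≡ 25
10^9 ≡ 18
Found: a = 9.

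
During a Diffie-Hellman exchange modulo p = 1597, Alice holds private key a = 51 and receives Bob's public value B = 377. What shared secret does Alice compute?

1066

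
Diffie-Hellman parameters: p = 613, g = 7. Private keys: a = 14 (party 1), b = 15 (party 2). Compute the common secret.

10

Party 1 sends A = g^a mod p = 7^14 mod 613.
7^1 ≡ 7 (mod 613)
7^2 = (7^1)^2 ≡ 7^2 = 49 ≡ 49 (mod 613)
7^4 = (7^2)^2 ≡ 49^2 = 2401 ≡ 562 (mod 613)
7^8 = (7^4)^2 ≡ 562^2 = 315844 ≡ 149 (mod 613)
7^14 = 7^8 · 7^4 · 7^2 ≡ 149 · 562 · 49 ≡ 353 (mod 613).
So A = 353. Party 2 then computes K = A^b mod p = 353^15 mod 613.
353^1 ≡ 353 (mod 613)
353^2 = (353^1)^2 ≡ 353^2 = 124609 ≡ 170 (mod 613)
353^4 = (353^2)^2 ≡ 170^2 = 28900 ≡ 89 (mod 613)
353^8 = (353^4)^2 ≡ 89^2 = 7921 ≡ 565 (mod 613)
353^15 = 353^8 · 353^4 · 353^2 · 353^1 ≡ 565 · 89 · 170 · 353 ≡ 10 (mod 613).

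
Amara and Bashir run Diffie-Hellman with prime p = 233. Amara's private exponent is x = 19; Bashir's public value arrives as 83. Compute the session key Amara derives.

230

Shared key K = 83^19 mod 233.
83^1 ≡ 83 (mod 233)
83^2 = (83^1)^2 ≡ 83^2 = 6889 ≡ 132 (mod 233)
83^4 = (83^2)^2 ≡ 132^2 = 17424 ≡ 182 (mod 233)
83^8 = (83^4)^2 ≡ 182^2 = 33124 ≡ 38 (mod 233)
83^16 = (83^8)^2 ≡ 38^2 = 1444 ≡ 46 (mod 233)
83^19 = 83^16 · 83^2 · 83^1 ≡ 46 · 132 · 83 ≡ 230 (mod 233).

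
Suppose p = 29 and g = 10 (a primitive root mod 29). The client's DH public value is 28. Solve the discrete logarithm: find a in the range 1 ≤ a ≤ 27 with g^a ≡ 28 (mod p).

Try successive powers of 10 modulo 29:
10^1 ≡ 10
10^2 ≡ 13
10^3 ≡ 14
10^4 ≡ 24
10^5 ≡ 8
10^6 ≡ 22
10^7 ≡ 17
10^8 ≡ 25
10^9 ≡ 18
10^10 ≡ 6
10^11 ≡ 2
10^12 ≡ 20
10^13 ≡ 26
10^14 ≡ 28
Found: a = 14.

14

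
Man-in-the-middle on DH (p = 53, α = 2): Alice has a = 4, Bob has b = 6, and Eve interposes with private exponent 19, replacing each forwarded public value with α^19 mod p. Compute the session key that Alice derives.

13

Alice receives Eve's public value M = 2^19 mod 53 instead of the honest one.
2^1 ≡ 2 (mod 53)
2^2 = (2^1)^2 ≡ 2^2 = 4 ≡ 4 (mod 53)
2^4 = (2^2)^2 ≡ 4^2 = 16 ≡ 16 (mod 53)
2^8 = (2^4)^2 ≡ 16^2 = 256 ≡ 44 (mod 53)
2^16 = (2^8)^2 ≡ 44^2 = 1936 ≡ 28 (mod 53)
2^19 = 2^16 · 2^2 · 2^1 ≡ 28 · 4 · 2 ≡ 12 (mod 53).
So M = 12. Alice computes K = M^4 mod 53.
12^1 ≡ 12 (mod 53)
12^2 = (12^1)^2 ≡ 12^2 = 144 ≡ 38 (mod 53)
12^4 = (12^2)^2 ≡ 38^2 = 1444 ≡ 13 (mod 53)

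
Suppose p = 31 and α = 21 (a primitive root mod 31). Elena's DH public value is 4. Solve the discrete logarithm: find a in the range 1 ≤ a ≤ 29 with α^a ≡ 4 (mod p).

12

Try successive powers of 21 modulo 31:
21^1 ≡ 21
21^2 ≡ 7
21^3 ≡ 23
21^4 ≡ 18
21^5 ≡ 6
21^6 ≡ 2
21^7 ≡ 11
21^8 ≡ 14
21^9 ≡ 15
21^10 ≡ 5
21^11 ≡ 12
21^12 ≡ 4
Found: a = 12.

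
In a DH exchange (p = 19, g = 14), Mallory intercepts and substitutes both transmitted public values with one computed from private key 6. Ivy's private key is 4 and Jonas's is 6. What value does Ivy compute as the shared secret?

Ivy receives Mallory's public value M = 14^6 mod 19 instead of the honest one.
14^1 ≡ 14 (mod 19)
14^2 = (14^1)^2 ≡ 14^2 = 196 ≡ 6 (mod 19)
14^4 = (14^2)^2 ≡ 6^2 = 36 ≡ 17 (mod 19)
14^6 = 14^4 · 14^2 ≡ 17 · 6 ≡ 7 (mod 19).
So M = 7. Ivy computes K = M^4 mod 19.
7^1 ≡ 7 (mod 19)
7^2 = (7^1)^2 ≡ 7^2 = 49 ≡ 11 (mod 19)
7^4 = (7^2)^2 ≡ 11^2 = 121 ≡ 7 (mod 19)

7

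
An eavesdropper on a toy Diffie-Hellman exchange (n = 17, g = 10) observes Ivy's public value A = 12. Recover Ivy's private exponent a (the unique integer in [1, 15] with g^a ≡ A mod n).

15

Try successive powers of 10 modulo 17:
10^1 ≡ 10
10^2 ≡ 15
10^3 ≡ 14
10^4 ≡ 4
10^5 ≡ 6
10^6 ≡ 9
10^7 ≡ 5
10^8 ≡ 16
10^9 ≡ 7
10^10 ≡ 2
10^11 ≡ 3
10^12 ≡ 13
10^13 ≡ 11
10^14 ≡ 8
10^15 ≡ 12
Found: a = 15.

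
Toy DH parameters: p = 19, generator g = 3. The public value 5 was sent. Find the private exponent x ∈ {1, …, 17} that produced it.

4

Try successive powers of 3 modulo 19:
3^1 ≡ 3
3^2 ≡ 9
3^3 ≡ 8
3^4 ≡ 5
Found: x = 4.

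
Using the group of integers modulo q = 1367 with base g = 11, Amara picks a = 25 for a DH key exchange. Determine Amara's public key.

Public value = 11^25 mod 1367.
11^1 ≡ 11 (mod 1367)
11^2 = (11^1)^2 ≡ 11^2 = 121 ≡ 121 (mod 1367)
11^4 = (11^2)^2 ≡ 121^2 = 14641 ≡ 971 (mod 1367)
11^8 = (11^4)^2 ≡ 971^2 = 942841 ≡ 978 (mod 1367)
11^16 = (11^8)^2 ≡ 978^2 = 956484 ≡ 951 (mod 1367)
11^25 = 11^16 · 11^8 · 11^1 ≡ 951 · 978 · 11 ≡ 230 (mod 1367).

230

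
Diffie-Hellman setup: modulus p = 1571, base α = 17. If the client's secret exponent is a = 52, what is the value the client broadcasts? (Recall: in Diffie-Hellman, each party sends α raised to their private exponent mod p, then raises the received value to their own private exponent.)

1072

Public value = 17^52 mod 1571.
17^1 ≡ 17 (mod 1571)
17^2 = (17^1)^2 ≡ 17^2 = 289 ≡ 289 (mod 1571)
17^4 = (17^2)^2 ≡ 289^2 = 83521 ≡ 258 (mod 1571)
17^8 = (17^4)^2 ≡ 258^2 = 66564 ≡ 582 (mod 1571)
17^16 = (17^8)^2 ≡ 582^2 = 338724 ≡ 959 (mod 1571)
17^32 = (17^16)^2 ≡ 959^2 = 919681 ≡ 646 (mod 1571)
17^52 = 17^32 · 17^16 · 17^4 ≡ 646 · 959 · 258 ≡ 1072 (mod 1571).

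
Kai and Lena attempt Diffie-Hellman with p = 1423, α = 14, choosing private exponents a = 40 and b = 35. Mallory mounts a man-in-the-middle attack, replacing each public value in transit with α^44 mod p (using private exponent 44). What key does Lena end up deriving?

418

Lena receives Mallory's public value M = 14^44 mod 1423 instead of the honest one.
14^1 ≡ 14 (mod 1423)
14^2 = (14^1)^2 ≡ 14^2 = 196 ≡ 196 (mod 1423)
14^4 = (14^2)^2 ≡ 196^2 = 38416 ≡ 1418 (mod 1423)
14^8 = (14^4)^2 ≡ 1418^2 = 2010724 ≡ 25 (mod 1423)
14^16 = (14^8)^2 ≡ 25^2 = 625 ≡ 625 (mod 1423)
14^32 = (14^16)^2 ≡ 625^2 = 390625 ≡ 723 (mod 1423)
14^44 = 14^32 · 14^8 · 14^4 ≡ 723 · 25 · 1418 ≡ 697 (mod 1423).
So M = 697. Lena computes K = M^35 mod 1423.
697^1 ≡ 697 (mod 1423)
697^2 = (697^1)^2 ≡ 697^2 = 485809 ≡ 566 (mod 1423)
697^4 = (697^2)^2 ≡ 566^2 = 320356 ≡ 181 (mod 1423)
697^8 = (697^4)^2 ≡ 181^2 = 32761 ≡ 32 (mod 1423)
697^16 = (697^8)^2 ≡ 32^2 = 1024 ≡ 1024 (mod 1423)
697^32 = (697^16)^2 ≡ 1024^2 = 1048576 ≡ 1248 (mod 1423)
697^35 = 697^32 · 697^2 · 697^1 ≡ 1248 · 566 · 697 ≡ 418 (mod 1423).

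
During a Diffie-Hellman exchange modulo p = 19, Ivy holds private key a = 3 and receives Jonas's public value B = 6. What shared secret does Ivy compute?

7

Shared key K = 6^3 mod 19.
6^1 ≡ 6 (mod 19)
6^2 = (6^1)^2 ≡ 6^2 = 36 ≡ 17 (mod 19)
6^3 = 6^2 · 6^1 ≡ 17 · 6 ≡ 7 (mod 19).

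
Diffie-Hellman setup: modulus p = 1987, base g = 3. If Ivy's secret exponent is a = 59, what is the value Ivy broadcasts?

1927

Public value = 3^59 mod 1987.
3^1 ≡ 3 (mod 1987)
3^2 = (3^1)^2 ≡ 3^2 = 9 ≡ 9 (mod 1987)
3^4 = (3^2)^2 ≡ 9^2 = 81 ≡ 81 (mod 1987)
3^8 = (3^4)^2 ≡ 81^2 = 6561 ≡ 600 (mod 1987)
3^16 = (3^8)^2 ≡ 600^2 = 360000 ≡ 353 (mod 1987)
3^32 = (3^16)^2 ≡ 353^2 = 124609 ≡ 1415 (mod 1987)
3^59 = 3^32 · 3^16 · 3^8 · 3^2 · 3^1 ≡ 1415 · 353 · 600 · 9 · 3 ≡ 1927 (mod 1987).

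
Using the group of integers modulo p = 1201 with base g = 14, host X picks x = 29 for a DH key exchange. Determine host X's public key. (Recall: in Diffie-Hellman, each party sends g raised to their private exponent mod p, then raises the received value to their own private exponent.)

Public value = 14^29 mod 1201.
14^1 ≡ 14 (mod 1201)
14^2 = (14^1)^2 ≡ 14^2 = 196 ≡ 196 (mod 1201)
14^4 = (14^2)^2 ≡ 196^2 = 38416 ≡ 1185 (mod 1201)
14^8 = (14^4)^2 ≡ 1185^2 = 1404225 ≡ 256 (mod 1201)
14^16 = (14^8)^2 ≡ 256^2 = 65536 ≡ 682 (mod 1201)
14^29 = 14^16 · 14^8 · 14^4 · 14^1 ≡ 682 · 256 · 1185 · 14 ≡ 756 (mod 1201).

756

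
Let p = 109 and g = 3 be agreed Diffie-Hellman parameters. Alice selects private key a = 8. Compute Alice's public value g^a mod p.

21

Public value = 3^8 mod 109.
3^1 ≡ 3 (mod 109)
3^2 = (3^1)^2 ≡ 3^2 = 9 ≡ 9 (mod 109)
3^4 = (3^2)^2 ≡ 9^2 = 81 ≡ 81 (mod 109)
3^8 = (3^4)^2 ≡ 81^2 = 6561 ≡ 21 (mod 109)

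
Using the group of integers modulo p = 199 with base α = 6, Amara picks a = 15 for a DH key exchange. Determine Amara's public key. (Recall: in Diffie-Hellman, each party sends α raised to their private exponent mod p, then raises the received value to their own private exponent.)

Public value = 6^15 mod 199.
6^1 ≡ 6 (mod 199)
6^2 = (6^1)^2 ≡ 6^2 = 36 ≡ 36 (mod 199)
6^4 = (6^2)^2 ≡ 36^2 = 1296 ≡ 102 (mod 199)
6^8 = (6^4)^2 ≡ 102^2 = 10404 ≡ 56 (mod 199)
6^15 = 6^8 · 6^4 · 6^2 · 6^1 ≡ 56 · 102 · 36 · 6 ≡ 191 (mod 199).

191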